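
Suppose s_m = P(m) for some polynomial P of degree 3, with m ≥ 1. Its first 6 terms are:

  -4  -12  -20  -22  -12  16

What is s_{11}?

636

1st diffs: -8, -8, -2, 10, 28.
2nd diffs: 0, 6, 12, 18.
3rd diffs: 6, 6, 6 (constant).
Newton forward-difference form: s_m = -4 + (-8)·C(m-1,1) + 6·C(m-1,3).
At m = 11: m-1 = 10, so s_{11} = -4 - 80 + 720 = 636.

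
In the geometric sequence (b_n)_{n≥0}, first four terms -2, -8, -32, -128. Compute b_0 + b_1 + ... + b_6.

-10922

Common ratio r = 4.
b_n = (-2)·4^(n-0).
S = (-2)·(4^7 - 1)/(4 - 1) = (-2)·(16384 - 1)/(3) = -10922.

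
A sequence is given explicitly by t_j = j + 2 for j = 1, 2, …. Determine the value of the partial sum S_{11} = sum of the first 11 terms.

88

Over j = 1..11: Σj = 66.
Total = (1)·66 + (2)·11 = 88.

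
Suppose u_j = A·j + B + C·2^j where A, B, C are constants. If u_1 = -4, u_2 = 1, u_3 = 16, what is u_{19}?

2621336

Plug in j = 1, 2, 3: A + B + 2C = -4; 2A + B + 4C = 1; 3A + B + 8C = 16.
Subtracting the first from the second: A + 2C = 5.
Subtracting the second from the third: A + 4C = 15.
Solving: C = 5, A = -5, then B = -9.
Therefore u_{19} = -95 + (-9) + 5·524288 = 2621336.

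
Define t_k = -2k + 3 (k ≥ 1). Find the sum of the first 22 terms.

-440

Over k = 1..22: Σk = 253.
Total = (-2)·253 + (3)·22 = -440.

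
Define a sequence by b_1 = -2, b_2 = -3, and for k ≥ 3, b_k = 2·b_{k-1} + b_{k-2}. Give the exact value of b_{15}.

-309268

Compute successive terms:
b_3 = -8, b_4 = -19, b_5 = -46, …, b_{12} = -21979, b_{13} = -53062, b_{14} = -128103, b_{15} = -309268.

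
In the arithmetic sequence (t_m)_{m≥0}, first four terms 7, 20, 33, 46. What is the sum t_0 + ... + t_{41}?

11487

Common difference d = 13.
t_m = 7 + (m - 0)·13.
t_{41} = 540; S = 42·(7 + 540)/2 = 11487.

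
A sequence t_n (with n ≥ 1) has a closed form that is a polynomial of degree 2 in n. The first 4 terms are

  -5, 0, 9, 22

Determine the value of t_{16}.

490

1st diffs: 5, 9, 13.
2nd diffs: 4, 4 (constant).
So t_n = 2n^2 - n - 6.
Evaluating at n = 16 gives t_{16} = 490.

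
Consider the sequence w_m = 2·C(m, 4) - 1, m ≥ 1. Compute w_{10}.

419

C(10, 4) = 210, so w_{10} = 419.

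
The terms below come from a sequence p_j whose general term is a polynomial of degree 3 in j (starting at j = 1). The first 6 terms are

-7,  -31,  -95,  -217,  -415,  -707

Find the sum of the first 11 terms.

-13937

1st diffs: -24, -64, -122, -198, -292.
2nd diffs: -40, -58, -76, -94.
3rd diffs: -18, -18, -18 (constant).
So p_j = -3j^3 - 2j^2 + 3j - 5.
Continuing: …, -1111, -1645, -2327, -3175, …, p_{11} = -4207.
Summing j = 1..11 (11 terms) gives -13937.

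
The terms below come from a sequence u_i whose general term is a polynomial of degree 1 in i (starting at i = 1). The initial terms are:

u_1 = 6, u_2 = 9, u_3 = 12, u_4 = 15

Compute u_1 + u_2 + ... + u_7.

1st diffs: 3, 3, 3 (constant).
So u_i = 3i + 3.
Continuing: 18, 21, 24.
Summing i = 1..7 (7 terms) gives 105.

105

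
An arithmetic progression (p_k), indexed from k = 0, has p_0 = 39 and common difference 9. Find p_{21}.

p_k = 39 + (k - 0)·9.
p_{21} = 39 + 21·9 = 228.

228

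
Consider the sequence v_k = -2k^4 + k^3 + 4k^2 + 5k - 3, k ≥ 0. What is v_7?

-4231

v_7 = -2·7^4 + 1·7^3 + 4·7^2 + 5·7 - 3 = -4231.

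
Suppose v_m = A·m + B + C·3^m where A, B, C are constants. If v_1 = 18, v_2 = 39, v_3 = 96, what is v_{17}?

387420546

Plug in m = 1, 2, 3: A + B + 3C = 18; 2A + B + 9C = 39; 3A + B + 27C = 96.
Subtracting the first from the second: A + 6C = 21.
Subtracting the second from the third: A + 18C = 57.
Solving: C = 3, A = 3, then B = 6.
Hence v_{17} = 3·17 + 6 + 3·129140163 = 387420546.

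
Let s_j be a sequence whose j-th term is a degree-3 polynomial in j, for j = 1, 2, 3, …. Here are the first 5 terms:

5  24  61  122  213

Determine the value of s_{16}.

1st diffs: 19, 37, 61, 91.
2nd diffs: 18, 24, 30.
3rd diffs: 6, 6 (constant).
Newton forward-difference form: s_j = 5 + 19·C(j-1,1) + 18·C(j-1,2) + 6·C(j-1,3).
At j = 16: j-1 = 15, so s_{16} = 5 + 285 + 1890 + 2730 = 4910.

4910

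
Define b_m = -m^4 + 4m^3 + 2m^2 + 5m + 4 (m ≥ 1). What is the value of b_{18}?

b_{18} = -1·18^4 + 4·18^3 + 2·18^2 + 5·18 + 4 = -80906.

-80906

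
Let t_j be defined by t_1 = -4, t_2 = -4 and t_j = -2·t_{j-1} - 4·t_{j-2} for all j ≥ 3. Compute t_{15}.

98304

Step forward from the initial values:
t_3 = 24; t_4 = -32; t_5 = -32; …; t_{12} = 12288; t_{13} = -16384; t_{14} = -16384; t_{15} = 98304.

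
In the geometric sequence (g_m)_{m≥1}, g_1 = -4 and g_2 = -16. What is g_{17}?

-17179869184

Common ratio r = 4.
g_m = (-4)·4^(m-1).
g_{17} = (-4)·4^16 = -17179869184.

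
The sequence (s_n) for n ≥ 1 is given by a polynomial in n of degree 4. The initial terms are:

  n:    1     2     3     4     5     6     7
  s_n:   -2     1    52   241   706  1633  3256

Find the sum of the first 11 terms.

59939

1st diffs: 3, 51, 189, 465, 927, 1623.
2nd diffs: 48, 138, 276, 462, 696.
3rd diffs: 90, 138, 186, 234.
4th diffs: 48, 48, 48 (constant).
Newton forward-difference form: s_n = -2 + 3·C(n-1,1) + 48·C(n-1,2) + 90·C(n-1,3) + 48·C(n-1,4).
Continuing: 5857, 9766, 15361, 23068.
Summing n = 1..11 (11 terms) gives 59939.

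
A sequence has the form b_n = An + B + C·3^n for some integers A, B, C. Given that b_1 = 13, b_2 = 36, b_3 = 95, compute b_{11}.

At n = 1, 2, 3: A + B + 3C = 13; 2A + B + 9C = 36; 3A + B + 27C = 95.
Subtracting the first from the second: A + 6C = 23.
Subtracting the second from the third: A + 18C = 59.
Solving: C = 3, A = 5, then B = -1.
Therefore b_{11} = 55 + (-1) + 3·177147 = 531495.

531495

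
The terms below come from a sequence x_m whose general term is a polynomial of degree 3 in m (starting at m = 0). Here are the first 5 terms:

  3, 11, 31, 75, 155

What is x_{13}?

1st diffs: 8, 20, 44, 80.
2nd diffs: 12, 24, 36.
3rd diffs: 12, 12 (constant).
Newton forward-difference form: x_m = 3 + 8·C(m,1) + 12·C(m,2) + 12·C(m,3).
At m = 13: m = 13, so x_{13} = 3 + 104 + 936 + 3432 = 4475.

4475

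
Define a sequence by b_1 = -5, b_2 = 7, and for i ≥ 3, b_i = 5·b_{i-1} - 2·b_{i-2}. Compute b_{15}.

3765083445

b_3 = 45  b_4 = 211  b_5 = 965  …  b_{12} = 39667651  b_{13} = 180946085  b_{14} = 825395123  b_{15} = 3765083445.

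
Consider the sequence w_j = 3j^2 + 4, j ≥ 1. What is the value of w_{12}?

w_{12} = 3·12^2 + 4 = 436.

436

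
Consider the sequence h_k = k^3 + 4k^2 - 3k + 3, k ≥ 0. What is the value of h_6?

345

h_6 = 1·6^3 + 4·6^2 - 3·6 + 3 = 345.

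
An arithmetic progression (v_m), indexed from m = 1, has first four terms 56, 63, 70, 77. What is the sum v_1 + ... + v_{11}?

Common difference d = 7.
v_m = 56 + (m - 1)·7.
v_{11} = 126; S = 11·(56 + 126)/2 = 1001.

1001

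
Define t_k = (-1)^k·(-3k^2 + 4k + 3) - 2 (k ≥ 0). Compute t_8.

(-1)^8 = 1; -3k^2 + 4k + 3 at k=8 is -157; so t_8 = -159.

-159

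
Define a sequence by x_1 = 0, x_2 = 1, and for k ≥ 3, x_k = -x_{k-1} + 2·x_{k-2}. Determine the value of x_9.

-85

Applying the relation repeatedly:
x_3 = -1;  x_4 = 3;  x_5 = -5;  x_6 = 11;  x_7 = -21;  x_8 = 43;  x_9 = -85.
(Characteristic roots are 1 and -2.)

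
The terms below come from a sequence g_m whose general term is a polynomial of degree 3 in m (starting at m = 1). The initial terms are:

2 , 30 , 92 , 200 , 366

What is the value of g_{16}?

9452

1st diffs: 28, 62, 108, 166.
2nd diffs: 34, 46, 58.
3rd diffs: 12, 12 (constant).
Newton forward-difference form: g_m = 2 + 28·C(m-1,1) + 34·C(m-1,2) + 12·C(m-1,3).
At m = 16: m-1 = 15, so g_{16} = 2 + 420 + 3570 + 5460 = 9452.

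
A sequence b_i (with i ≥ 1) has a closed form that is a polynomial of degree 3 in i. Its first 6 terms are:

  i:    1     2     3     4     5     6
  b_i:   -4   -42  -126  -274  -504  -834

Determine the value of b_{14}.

-9234

1st diffs: -38, -84, -148, -230, -330.
2nd diffs: -46, -64, -82, -100.
3rd diffs: -18, -18, -18 (constant).
Newton forward-difference form: b_i = -4 + (-38)·C(i-1,1) + (-46)·C(i-1,2) + (-18)·C(i-1,3).
At i = 14: i-1 = 13, so b_{14} = -4 - 494 - 3588 - 5148 = -9234.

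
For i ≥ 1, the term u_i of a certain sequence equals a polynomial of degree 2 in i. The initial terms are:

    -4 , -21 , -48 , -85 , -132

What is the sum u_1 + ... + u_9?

1st diffs: -17, -27, -37, -47.
2nd diffs: -10, -10, -10 (constant).
Newton forward-difference form: u_i = -4 + (-17)·C(i-1,1) + (-10)·C(i-1,2).
Continuing: -189, -256, -333, -420.
Summing i = 1..9 (9 terms) gives -1488.

-1488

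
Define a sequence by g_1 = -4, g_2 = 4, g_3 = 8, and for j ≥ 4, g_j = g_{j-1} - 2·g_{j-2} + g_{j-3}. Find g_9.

-44

Compute successive terms:
g_4 = -4, g_5 = -16, g_6 = 0, g_7 = 28, g_8 = 12, g_9 = -44.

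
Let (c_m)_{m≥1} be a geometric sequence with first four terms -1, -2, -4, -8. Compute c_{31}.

-1073741824

Common ratio r = 2.
c_m = (-1)·2^(m-1).
c_{31} = (-1)·2^30 = -1073741824.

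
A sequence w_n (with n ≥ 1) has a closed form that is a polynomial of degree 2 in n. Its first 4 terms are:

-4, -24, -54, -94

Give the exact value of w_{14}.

1st diffs: -20, -30, -40.
2nd diffs: -10, -10 (constant).
So w_n = -5n^2 - 5n + 6.
Evaluating at n = 14 gives w_{14} = -1044.

-1044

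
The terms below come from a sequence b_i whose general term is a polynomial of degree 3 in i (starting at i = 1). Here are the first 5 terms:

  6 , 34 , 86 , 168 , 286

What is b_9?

1st diffs: 28, 52, 82, 118.
2nd diffs: 24, 30, 36.
3rd diffs: 6, 6 (constant).
Newton forward-difference form: b_i = 6 + 28·C(i-1,1) + 24·C(i-1,2) + 6·C(i-1,3).
At i = 9: i-1 = 8, so b_9 = 6 + 224 + 672 + 336 = 1238.

1238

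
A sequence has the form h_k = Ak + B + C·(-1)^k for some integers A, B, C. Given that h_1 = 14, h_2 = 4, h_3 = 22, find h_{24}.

92

At k = 1, 2, 3: A + B - C = 14; 2A + B + C = 4; 3A + B - C = 22.
Subtracting the first from the second: A + 2C = -10.
Subtracting the second from the third: A - 2C = 18.
Solving: C = -7, A = 4, then B = 3.
Hence h_{24} = 4·24 + 3 + (-7)·1 = 92.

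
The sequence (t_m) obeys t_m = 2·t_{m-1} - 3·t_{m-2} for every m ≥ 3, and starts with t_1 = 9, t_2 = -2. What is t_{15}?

t_3 = -31, t_4 = -56, t_5 = -19, …, t_{12} = 1120, t_{13} = 8021, t_{14} = 12682, t_{15} = 1301.

1301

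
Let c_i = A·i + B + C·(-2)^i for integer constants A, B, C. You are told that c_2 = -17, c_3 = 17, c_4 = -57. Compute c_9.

The three given values yield: 2A + B + 4C = -17; 3A + B - 8C = 17; 4A + B + 16C = -57.
Subtracting the first from the second: A - 12C = 34.
Subtracting the second from the third: A + 24C = -74.
Solving: C = -3, A = -2, then B = -1.
Hence c_9 = -2·9 + (-1) + (-3)·(-512) = 1517.

1517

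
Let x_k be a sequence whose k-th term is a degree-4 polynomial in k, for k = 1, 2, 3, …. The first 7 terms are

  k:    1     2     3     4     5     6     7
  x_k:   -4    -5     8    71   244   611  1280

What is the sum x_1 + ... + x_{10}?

15203

1st diffs: -1, 13, 63, 173, 367, 669.
2nd diffs: 14, 50, 110, 194, 302.
3rd diffs: 36, 60, 84, 108.
4th diffs: 24, 24, 24 (constant).
Newton forward-difference form: x_k = -4 + (-1)·C(k-1,1) + 14·C(k-1,2) + 36·C(k-1,3) + 24·C(k-1,4).
Continuing: 2383, 4076, 6539.
Summing k = 1..10 (10 terms) gives 15203.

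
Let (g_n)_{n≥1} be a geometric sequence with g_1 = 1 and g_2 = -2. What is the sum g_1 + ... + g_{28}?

Common ratio r = -2.
g_n = 1·(-2)^(n-1).
S = 1·((-2)^28 - 1)/(-2 - 1) = 1·(268435456 - 1)/(-3) = -89478485.

-89478485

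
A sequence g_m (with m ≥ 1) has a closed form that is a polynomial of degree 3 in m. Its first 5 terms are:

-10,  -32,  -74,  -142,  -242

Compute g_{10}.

-1432

1st diffs: -22, -42, -68, -100.
2nd diffs: -20, -26, -32.
3rd diffs: -6, -6 (constant).
Newton forward-difference form: g_m = -10 + (-22)·C(m-1,1) + (-20)·C(m-1,2) + (-6)·C(m-1,3).
At m = 10: m-1 = 9, so g_{10} = -10 - 198 - 720 - 504 = -1432.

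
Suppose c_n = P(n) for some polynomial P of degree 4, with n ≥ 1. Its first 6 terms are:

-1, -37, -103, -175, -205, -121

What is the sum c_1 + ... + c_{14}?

1st diffs: -36, -66, -72, -30, 84.
2nd diffs: -30, -6, 42, 114.
3rd diffs: 24, 48, 72.
4th diffs: 24, 24 (constant).
Newton forward-difference form: c_n = -1 + (-36)·C(n-1,1) + (-30)·C(n-1,2) + 24·C(n-1,3) + 24·C(n-1,4).
Continuing: …, 173, 797, 1895, 3635, …, c_{14} = 21215.
Summing n = 1..14 (14 terms) gives 57862.

57862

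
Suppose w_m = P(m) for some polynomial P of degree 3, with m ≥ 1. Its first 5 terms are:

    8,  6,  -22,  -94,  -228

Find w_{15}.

-8938

1st diffs: -2, -28, -72, -134.
2nd diffs: -26, -44, -62.
3rd diffs: -18, -18 (constant).
So w_m = -3m^3 + 5m^2 + 4m + 2.
Evaluating at m = 15 gives w_{15} = -8938.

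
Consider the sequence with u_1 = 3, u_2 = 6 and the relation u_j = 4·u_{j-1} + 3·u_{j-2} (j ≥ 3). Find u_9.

Iterate the recurrence:
u_3 = 33  u_4 = 150  u_5 = 699  u_6 = 3246  u_7 = 15081  u_8 = 70062  u_9 = 325491.

325491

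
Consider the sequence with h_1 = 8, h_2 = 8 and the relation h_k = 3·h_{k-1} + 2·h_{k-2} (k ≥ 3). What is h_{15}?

Compute successive terms:
h_3 = 40  h_4 = 136  h_5 = 488  …  h_{12} = 3543688  h_{13} = 12621032  h_{14} = 44950472  h_{15} = 160093480.

160093480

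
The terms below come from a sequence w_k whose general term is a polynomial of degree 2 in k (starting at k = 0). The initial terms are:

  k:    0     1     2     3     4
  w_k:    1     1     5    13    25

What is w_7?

1st diffs: 0, 4, 8, 12.
2nd diffs: 4, 4, 4 (constant).
Newton forward-difference form: w_k = 1 + 4·C(k,2).
At k = 7: k = 7, so w_7 = 1 + 84 = 85.

85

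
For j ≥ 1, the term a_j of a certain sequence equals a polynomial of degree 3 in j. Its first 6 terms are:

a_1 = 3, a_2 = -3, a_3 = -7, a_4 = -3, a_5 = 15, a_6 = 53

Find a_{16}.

2853

1st diffs: -6, -4, 4, 18, 38.
2nd diffs: 2, 8, 14, 20.
3rd diffs: 6, 6, 6 (constant).
Newton forward-difference form: a_j = 3 + (-6)·C(j-1,1) + 2·C(j-1,2) + 6·C(j-1,3).
At j = 16: j-1 = 15, so a_{16} = 3 - 90 + 210 + 2730 = 2853.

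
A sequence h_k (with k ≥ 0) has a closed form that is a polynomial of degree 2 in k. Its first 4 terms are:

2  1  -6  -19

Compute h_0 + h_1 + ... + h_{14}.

-2805

1st diffs: -1, -7, -13.
2nd diffs: -6, -6 (constant).
So h_k = -3k^2 + 2k + 2.
Continuing: …, -38, -63, -94, -131, …, h_{14} = -558.
Summing k = 0..14 (15 terms) gives -2805.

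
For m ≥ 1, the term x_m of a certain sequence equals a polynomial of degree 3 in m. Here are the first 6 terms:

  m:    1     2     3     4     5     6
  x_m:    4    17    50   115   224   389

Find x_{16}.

7759

1st diffs: 13, 33, 65, 109, 165.
2nd diffs: 20, 32, 44, 56.
3rd diffs: 12, 12, 12 (constant).
Newton forward-difference form: x_m = 4 + 13·C(m-1,1) + 20·C(m-1,2) + 12·C(m-1,3).
At m = 16: m-1 = 15, so x_{16} = 4 + 195 + 2100 + 5460 = 7759.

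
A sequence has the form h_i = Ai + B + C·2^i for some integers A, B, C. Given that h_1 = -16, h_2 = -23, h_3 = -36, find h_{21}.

-6291486

At i = 1, 2, 3: A + B + 2C = -16; 2A + B + 4C = -23; 3A + B + 8C = -36.
Subtracting the first from the second: A + 2C = -7.
Subtracting the second from the third: A + 4C = -13.
Solving: C = -3, A = -1, then B = -9.
So h_i = -1·i + (-9) + (-3)·2^i; at i=21 this is -6291486.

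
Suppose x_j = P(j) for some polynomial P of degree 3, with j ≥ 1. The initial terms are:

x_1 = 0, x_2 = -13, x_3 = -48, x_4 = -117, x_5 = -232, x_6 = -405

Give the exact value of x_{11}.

1st diffs: -13, -35, -69, -115, -173.
2nd diffs: -22, -34, -46, -58.
3rd diffs: -12, -12, -12 (constant).
So x_j = -2j^3 + j^2 - 2j + 3.
Evaluating at j = 11 gives x_{11} = -2560.

-2560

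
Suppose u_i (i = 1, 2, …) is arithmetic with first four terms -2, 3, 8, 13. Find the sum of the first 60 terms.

Common difference d = 5.
u_i = -2 + (i - 1)·5.
u_{60} = 293; S = 60·(-2 + 293)/2 = 8730.

8730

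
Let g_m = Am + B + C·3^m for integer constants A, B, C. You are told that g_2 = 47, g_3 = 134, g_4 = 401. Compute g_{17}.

Plug in m = 2, 3, 4: 2A + B + 9C = 47; 3A + B + 27C = 134; 4A + B + 81C = 401.
Subtracting the first from the second: A + 18C = 87.
Subtracting the second from the third: A + 54C = 267.
Solving: C = 5, A = -3, then B = 8.
So g_m = -3·m + 8 + 5·3^m; at m=17 this is 645700772.

645700772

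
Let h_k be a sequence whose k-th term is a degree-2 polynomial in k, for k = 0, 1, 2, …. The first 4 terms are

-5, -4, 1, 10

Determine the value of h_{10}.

185

1st diffs: 1, 5, 9.
2nd diffs: 4, 4 (constant).
Newton forward-difference form: h_k = -5 + 1·C(k,1) + 4·C(k,2).
At k = 10: k = 10, so h_{10} = -5 + 10 + 180 = 185.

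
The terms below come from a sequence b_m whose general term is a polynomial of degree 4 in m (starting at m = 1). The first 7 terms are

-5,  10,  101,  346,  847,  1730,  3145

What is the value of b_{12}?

25130

1st diffs: 15, 91, 245, 501, 883, 1415.
2nd diffs: 76, 154, 256, 382, 532.
3rd diffs: 78, 102, 126, 150.
4th diffs: 24, 24, 24 (constant).
So b_m = m^4 + 3m^3 - 5m^2 - 6m + 2.
Evaluating at m = 12 gives b_{12} = 25130.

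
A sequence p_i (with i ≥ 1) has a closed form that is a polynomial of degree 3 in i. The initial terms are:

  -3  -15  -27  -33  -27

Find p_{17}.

3165

1st diffs: -12, -12, -6, 6.
2nd diffs: 0, 6, 12.
3rd diffs: 6, 6 (constant).
Newton forward-difference form: p_i = -3 + (-12)·C(i-1,1) + 6·C(i-1,3).
At i = 17: i-1 = 16, so p_{17} = -3 - 192 + 3360 = 3165.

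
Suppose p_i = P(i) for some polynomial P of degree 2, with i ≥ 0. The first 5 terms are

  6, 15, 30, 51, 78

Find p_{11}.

1st diffs: 9, 15, 21, 27.
2nd diffs: 6, 6, 6 (constant).
Newton forward-difference form: p_i = 6 + 9·C(i,1) + 6·C(i,2).
At i = 11: i = 11, so p_{11} = 6 + 99 + 330 = 435.

435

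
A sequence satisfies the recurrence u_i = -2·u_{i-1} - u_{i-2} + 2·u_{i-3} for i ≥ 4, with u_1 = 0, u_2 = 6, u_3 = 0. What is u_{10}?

Compute successive terms:
u_4 = -6  u_5 = 24  u_6 = -42  u_7 = 48  u_8 = -6  u_9 = -120  u_{10} = 342.

342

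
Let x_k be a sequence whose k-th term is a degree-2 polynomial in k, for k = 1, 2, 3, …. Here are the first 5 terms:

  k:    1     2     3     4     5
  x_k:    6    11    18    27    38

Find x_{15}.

1st diffs: 5, 7, 9, 11.
2nd diffs: 2, 2, 2 (constant).
Newton forward-difference form: x_k = 6 + 5·C(k-1,1) + 2·C(k-1,2).
At k = 15: k-1 = 14, so x_{15} = 6 + 70 + 182 = 258.

258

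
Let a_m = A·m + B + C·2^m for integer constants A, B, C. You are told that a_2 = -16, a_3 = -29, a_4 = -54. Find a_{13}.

-24591

The three given values yield: 2A + B + 4C = -16; 3A + B + 8C = -29; 4A + B + 16C = -54.
Subtracting the first from the second: A + 4C = -13.
Subtracting the second from the third: A + 8C = -25.
Solving: C = -3, A = -1, then B = -2.
Therefore a_{13} = -13 + (-2) + (-3)·8192 = -24591.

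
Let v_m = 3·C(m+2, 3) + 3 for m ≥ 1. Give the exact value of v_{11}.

861

C(13, 3) = 286, so v_{11} = 861.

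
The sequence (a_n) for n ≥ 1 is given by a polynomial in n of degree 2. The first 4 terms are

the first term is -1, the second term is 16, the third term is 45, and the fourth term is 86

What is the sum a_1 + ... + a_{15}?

1st diffs: 17, 29, 41.
2nd diffs: 12, 12 (constant).
So a_n = 6n^2 - n - 6.
Continuing: …, 139, 204, 281, 370, …, a_{15} = 1329.
Summing n = 1..15 (15 terms) gives 7230.

7230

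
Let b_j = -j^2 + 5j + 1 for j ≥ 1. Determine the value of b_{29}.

-695

b_{29} = -1·29^2 + 5·29 + 1 = -695.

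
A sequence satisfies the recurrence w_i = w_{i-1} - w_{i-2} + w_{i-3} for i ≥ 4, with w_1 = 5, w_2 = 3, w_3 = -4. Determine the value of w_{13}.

w_4 = -2  w_5 = 5  w_6 = 3  w_7 = -4  w_8 = -2  w_9 = 5  w_{10} = 3  w_{11} = -4  w_{12} = -2  w_{13} = 5.

5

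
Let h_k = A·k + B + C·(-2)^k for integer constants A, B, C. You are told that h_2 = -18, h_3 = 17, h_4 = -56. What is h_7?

373

Write the equations: 2A + B + 4C = -18; 3A + B - 8C = 17; 4A + B + 16C = -56.
Subtracting the first from the second: A - 12C = 35.
Subtracting the second from the third: A + 24C = -73.
Solving: C = -3, A = -1, then B = -4.
Hence h_7 = -1·7 + (-4) + (-3)·(-128) = 373.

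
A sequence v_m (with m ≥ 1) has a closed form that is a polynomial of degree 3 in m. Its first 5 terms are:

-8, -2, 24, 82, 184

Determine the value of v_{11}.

1st diffs: 6, 26, 58, 102.
2nd diffs: 20, 32, 44.
3rd diffs: 12, 12 (constant).
So v_m = 2m^3 - 2m^2 - 2m - 6.
Evaluating at m = 11 gives v_{11} = 2392.

2392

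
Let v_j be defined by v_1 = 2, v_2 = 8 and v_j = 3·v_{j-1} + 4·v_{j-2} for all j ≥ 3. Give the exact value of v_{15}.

536870912

Iterate the recurrence:
v_3 = 32, v_4 = 128, v_5 = 512, …, v_{12} = 8388608, v_{13} = 33554432, v_{14} = 134217728, v_{15} = 536870912.
(Characteristic roots are 4 and -1.)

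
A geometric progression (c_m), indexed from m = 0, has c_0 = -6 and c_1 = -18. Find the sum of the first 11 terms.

-531438

Common ratio r = 3.
c_m = (-6)·3^(m-0).
S = (-6)·(3^11 - 1)/(3 - 1) = (-6)·(177147 - 1)/(2) = -531438.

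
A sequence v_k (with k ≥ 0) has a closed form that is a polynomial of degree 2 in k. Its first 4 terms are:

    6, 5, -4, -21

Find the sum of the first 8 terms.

1st diffs: -1, -9, -17.
2nd diffs: -8, -8 (constant).
So v_k = -4k^2 + 3k + 6.
Continuing: -46, -79, -120, -169.
Summing k = 0..7 (8 terms) gives -428.

-428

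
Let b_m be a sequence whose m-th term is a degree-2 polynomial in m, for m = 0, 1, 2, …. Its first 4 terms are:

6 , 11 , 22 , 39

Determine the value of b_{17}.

1st diffs: 5, 11, 17.
2nd diffs: 6, 6 (constant).
Newton forward-difference form: b_m = 6 + 5·C(m,1) + 6·C(m,2).
At m = 17: m = 17, so b_{17} = 6 + 85 + 816 = 907.

907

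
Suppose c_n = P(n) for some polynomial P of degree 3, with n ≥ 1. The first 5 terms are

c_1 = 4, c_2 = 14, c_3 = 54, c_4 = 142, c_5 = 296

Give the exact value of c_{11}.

1st diffs: 10, 40, 88, 154.
2nd diffs: 30, 48, 66.
3rd diffs: 18, 18 (constant).
Newton forward-difference form: c_n = 4 + 10·C(n-1,1) + 30·C(n-1,2) + 18·C(n-1,3).
At n = 11: n-1 = 10, so c_{11} = 4 + 100 + 1350 + 2160 = 3614.

3614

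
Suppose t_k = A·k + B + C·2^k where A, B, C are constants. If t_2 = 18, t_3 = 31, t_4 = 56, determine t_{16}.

196628

The three given values yield: 2A + B + 4C = 18; 3A + B + 8C = 31; 4A + B + 16C = 56.
Subtracting the first from the second: A + 4C = 13.
Subtracting the second from the third: A + 8C = 25.
Solving: C = 3, A = 1, then B = 4.
Therefore t_{16} = 16 + 4 + 3·65536 = 196628.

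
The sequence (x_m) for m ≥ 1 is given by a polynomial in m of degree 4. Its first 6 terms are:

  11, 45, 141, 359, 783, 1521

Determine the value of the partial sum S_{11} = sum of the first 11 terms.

43109

1st diffs: 34, 96, 218, 424, 738.
2nd diffs: 62, 122, 206, 314.
3rd diffs: 60, 84, 108.
4th diffs: 24, 24 (constant).
Newton forward-difference form: x_m = 11 + 34·C(m-1,1) + 62·C(m-1,2) + 60·C(m-1,3) + 24·C(m-1,4).
Continuing: …, 2705, 4491, 7059, 10613, …, x_{11} = 15381.
Summing m = 1..11 (11 terms) gives 43109.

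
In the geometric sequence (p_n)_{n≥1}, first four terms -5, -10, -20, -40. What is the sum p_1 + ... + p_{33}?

Common ratio r = 2.
p_n = (-5)·2^(n-1).
S = (-5)·(2^33 - 1)/(2 - 1) = (-5)·(8589934592 - 1)/(1) = -42949672955.

-42949672955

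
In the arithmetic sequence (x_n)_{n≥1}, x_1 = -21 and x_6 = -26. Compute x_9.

Common difference d = (-26 - (-21)) / (6 - 1) = -1.
x_n = -21 + (n - 1)·(-1).
x_9 = -21 + 8·(-1) = -29.

-29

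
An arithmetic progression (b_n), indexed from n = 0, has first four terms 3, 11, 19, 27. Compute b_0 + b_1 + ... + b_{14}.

Common difference d = 8.
b_n = 3 + (n - 0)·8.
b_{14} = 115; S = 15·(3 + 115)/2 = 885.

885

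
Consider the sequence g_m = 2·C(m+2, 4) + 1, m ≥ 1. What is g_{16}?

6121

C(18, 4) = 3060, so g_{16} = 6121.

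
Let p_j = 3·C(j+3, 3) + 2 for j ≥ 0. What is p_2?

C(5, 3) = 10, so p_2 = 32.

32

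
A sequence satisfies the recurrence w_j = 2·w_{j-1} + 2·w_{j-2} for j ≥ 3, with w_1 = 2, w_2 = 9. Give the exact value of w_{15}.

3899008

Applying the relation repeatedly:
w_3 = 22;  w_4 = 62;  w_5 = 168;  …;  w_{12} = 191200;  w_{13} = 522368;  w_{14} = 1427136;  w_{15} = 3899008.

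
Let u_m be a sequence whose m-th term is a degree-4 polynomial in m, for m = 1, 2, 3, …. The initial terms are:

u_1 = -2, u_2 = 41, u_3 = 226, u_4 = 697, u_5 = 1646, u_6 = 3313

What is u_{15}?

113986

1st diffs: 43, 185, 471, 949, 1667.
2nd diffs: 142, 286, 478, 718.
3rd diffs: 144, 192, 240.
4th diffs: 48, 48 (constant).
Newton forward-difference form: u_m = -2 + 43·C(m-1,1) + 142·C(m-1,2) + 144·C(m-1,3) + 48·C(m-1,4).
At m = 15: m-1 = 14, so u_{15} = -2 + 602 + 12922 + 52416 + 48048 = 113986.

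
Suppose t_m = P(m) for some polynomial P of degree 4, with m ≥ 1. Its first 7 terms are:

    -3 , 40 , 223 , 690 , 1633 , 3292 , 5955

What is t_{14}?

86980

1st diffs: 43, 183, 467, 943, 1659, 2663.
2nd diffs: 140, 284, 476, 716, 1004.
3rd diffs: 144, 192, 240, 288.
4th diffs: 48, 48, 48 (constant).
Newton forward-difference form: t_m = -3 + 43·C(m-1,1) + 140·C(m-1,2) + 144·C(m-1,3) + 48·C(m-1,4).
At m = 14: m-1 = 13, so t_{14} = -3 + 559 + 10920 + 41184 + 34320 = 86980.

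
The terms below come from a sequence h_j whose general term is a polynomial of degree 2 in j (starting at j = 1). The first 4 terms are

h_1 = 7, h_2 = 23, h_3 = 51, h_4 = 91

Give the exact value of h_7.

283

1st diffs: 16, 28, 40.
2nd diffs: 12, 12 (constant).
Newton forward-difference form: h_j = 7 + 16·C(j-1,1) + 12·C(j-1,2).
At j = 7: j-1 = 6, so h_7 = 7 + 96 + 180 = 283.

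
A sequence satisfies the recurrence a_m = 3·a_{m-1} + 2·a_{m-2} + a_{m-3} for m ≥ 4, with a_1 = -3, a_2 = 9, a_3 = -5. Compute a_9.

Step forward from the initial values:
a_4 = 0;  a_5 = -1;  a_6 = -8;  a_7 = -26;  a_8 = -95;  a_9 = -345.

-345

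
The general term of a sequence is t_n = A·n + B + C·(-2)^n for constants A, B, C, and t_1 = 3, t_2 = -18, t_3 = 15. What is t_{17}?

393165

Plug in n = 1, 2, 3: A + B - 2C = 3; 2A + B + 4C = -18; 3A + B - 8C = 15.
Subtracting the first from the second: A + 6C = -21.
Subtracting the second from the third: A - 12C = 33.
Solving: C = -3, A = -3, then B = 0.
Hence t_{17} = -3·17 + 0 + (-3)·(-131072) = 393165.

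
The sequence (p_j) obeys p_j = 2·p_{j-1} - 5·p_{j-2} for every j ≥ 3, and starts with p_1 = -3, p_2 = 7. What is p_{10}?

7

p_3 = 29;  p_4 = 23;  p_5 = -99;  p_6 = -313;  p_7 = -131;  p_8 = 1303;  p_9 = 3261;  p_{10} = 7.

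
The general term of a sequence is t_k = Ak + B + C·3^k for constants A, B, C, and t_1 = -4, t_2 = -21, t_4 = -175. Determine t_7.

-4402

Plug in k = 1, 2, 4: A + B + 3C = -4; 2A + B + 9C = -21; 4A + B + 81C = -175.
Subtracting the first from the second: A + 6C = -17.
Subtracting the second from the third: 2A + 72C = -154.
Solving: C = -2, A = -5, then B = 7.
So t_k = -5·k + 7 + (-2)·3^k; at k=7 this is -4402.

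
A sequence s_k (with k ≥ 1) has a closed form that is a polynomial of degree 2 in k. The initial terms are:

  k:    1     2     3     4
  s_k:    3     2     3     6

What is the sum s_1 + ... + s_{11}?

1st diffs: -1, 1, 3.
2nd diffs: 2, 2 (constant).
So s_k = k^2 - 4k + 6.
Continuing: …, 11, 18, 27, 38, …, s_{11} = 83.
Summing k = 1..11 (11 terms) gives 308.

308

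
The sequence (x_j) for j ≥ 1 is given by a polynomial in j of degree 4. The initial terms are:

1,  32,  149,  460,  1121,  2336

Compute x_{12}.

1st diffs: 31, 117, 311, 661, 1215.
2nd diffs: 86, 194, 350, 554.
3rd diffs: 108, 156, 204.
4th diffs: 48, 48 (constant).
So x_j = 2j^4 - 2j^3 + 5j^2 - 4.
Evaluating at j = 12 gives x_{12} = 38732.

38732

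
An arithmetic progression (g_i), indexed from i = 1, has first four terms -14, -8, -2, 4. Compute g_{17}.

Common difference d = 6.
g_i = -14 + (i - 1)·6.
g_{17} = -14 + 16·6 = 82.

82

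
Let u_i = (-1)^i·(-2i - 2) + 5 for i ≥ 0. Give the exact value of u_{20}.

(-1)^20 = 1; -2i - 2 at i=20 is -42; so u_{20} = -37.

-37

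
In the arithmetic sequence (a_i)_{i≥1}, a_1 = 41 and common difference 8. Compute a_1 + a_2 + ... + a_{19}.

a_i = 41 + (i - 1)·8.
a_{19} = 185; S = 19·(41 + 185)/2 = 2147.

2147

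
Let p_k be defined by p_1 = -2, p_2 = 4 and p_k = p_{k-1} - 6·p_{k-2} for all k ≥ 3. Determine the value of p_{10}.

-7928

p_3 = 16, p_4 = -8, p_5 = -104, p_6 = -56, p_7 = 568, p_8 = 904, p_9 = -2504, p_{10} = -7928.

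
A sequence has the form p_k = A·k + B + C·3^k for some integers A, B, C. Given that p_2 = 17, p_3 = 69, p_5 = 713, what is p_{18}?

1162261425

The three given values yield: 2A + B + 9C = 17; 3A + B + 27C = 69; 5A + B + 243C = 713.
Subtracting the first from the second: A + 18C = 52.
Subtracting the second from the third: 2A + 216C = 644.
Solving: C = 3, A = -2, then B = -6.
Hence p_{18} = -2·18 + (-6) + 3·387420489 = 1162261425.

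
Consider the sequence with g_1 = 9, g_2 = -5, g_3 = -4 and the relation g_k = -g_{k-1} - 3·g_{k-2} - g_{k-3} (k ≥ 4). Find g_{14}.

Applying the relation repeatedly:
g_4 = 10, g_5 = 7, g_6 = -33, …, g_{11} = 308, g_{12} = 382, g_{13} = -1097, g_{14} = -357.

-357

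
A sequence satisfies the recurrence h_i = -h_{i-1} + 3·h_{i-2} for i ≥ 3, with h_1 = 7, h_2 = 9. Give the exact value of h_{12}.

h_3 = 12;  h_4 = 15;  h_5 = 21;  h_6 = 24;  h_7 = 39;  h_8 = 33;  h_9 = 84;  h_{10} = 15;  h_{11} = 237;  h_{12} = -192.

-192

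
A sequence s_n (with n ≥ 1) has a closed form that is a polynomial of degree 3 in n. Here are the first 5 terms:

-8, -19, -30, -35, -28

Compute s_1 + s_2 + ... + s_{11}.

1st diffs: -11, -11, -5, 7.
2nd diffs: 0, 6, 12.
3rd diffs: 6, 6 (constant).
Newton forward-difference form: s_n = -8 + (-11)·C(n-1,1) + 6·C(n-1,3).
Continuing: …, -3, 46, 125, 240, …, s_{11} = 602.
Summing n = 1..11 (11 terms) gives 1287.

1287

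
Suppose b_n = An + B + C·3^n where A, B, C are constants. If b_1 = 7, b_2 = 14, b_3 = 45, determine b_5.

Write the equations: A + B + 3C = 7; 2A + B + 9C = 14; 3A + B + 27C = 45.
Subtracting the first from the second: A + 6C = 7.
Subtracting the second from the third: A + 18C = 31.
Solving: C = 2, A = -5, then B = 6.
Hence b_5 = -5·5 + 6 + 2·243 = 467.

467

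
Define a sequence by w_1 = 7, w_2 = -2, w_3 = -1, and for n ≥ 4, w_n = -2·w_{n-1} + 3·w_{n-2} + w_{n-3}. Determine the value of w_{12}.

Compute successive terms:
w_4 = 3;  w_5 = -11;  w_6 = 30;  w_7 = -90;  w_8 = 259;  w_9 = -758;  w_{10} = 2203;  w_{11} = -6421;  w_{12} = 18693.

18693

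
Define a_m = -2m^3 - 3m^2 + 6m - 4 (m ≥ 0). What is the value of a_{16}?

-8868

a_{16} = -2·16^3 - 3·16^2 + 6·16 - 4 = -8868.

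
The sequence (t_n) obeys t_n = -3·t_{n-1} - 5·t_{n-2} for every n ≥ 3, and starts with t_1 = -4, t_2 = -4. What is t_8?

t_3 = 32, t_4 = -76, t_5 = 68, t_6 = 176, t_7 = -868, t_8 = 1724.

1724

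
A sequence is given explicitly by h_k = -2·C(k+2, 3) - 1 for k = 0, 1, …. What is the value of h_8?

-241

C(10, 3) = 120, so h_8 = -241.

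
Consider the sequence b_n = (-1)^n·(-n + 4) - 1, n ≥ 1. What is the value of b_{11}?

(-1)^11 = -1; -n + 4 at n=11 is -7; so b_{11} = 6.

6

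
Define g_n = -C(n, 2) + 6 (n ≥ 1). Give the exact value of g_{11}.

-49

C(11, 2) = 55, so g_{11} = -49.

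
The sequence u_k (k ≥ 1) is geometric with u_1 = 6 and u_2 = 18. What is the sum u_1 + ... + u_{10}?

177144

Common ratio r = 3.
u_k = 6·3^(k-1).
S = 6·(3^10 - 1)/(3 - 1) = 6·(59049 - 1)/(2) = 177144.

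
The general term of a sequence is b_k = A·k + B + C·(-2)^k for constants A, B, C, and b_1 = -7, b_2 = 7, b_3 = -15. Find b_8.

At k = 1, 2, 3: A + B - 2C = -7; 2A + B + 4C = 7; 3A + B - 8C = -15.
Subtracting the first from the second: A + 6C = 14.
Subtracting the second from the third: A - 12C = -22.
Solving: C = 2, A = 2, then B = -5.
Therefore b_8 = 16 + (-5) + 2·256 = 523.

523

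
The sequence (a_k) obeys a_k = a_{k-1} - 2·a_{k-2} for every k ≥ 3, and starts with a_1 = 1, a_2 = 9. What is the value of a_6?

-3

a_3 = 7, a_4 = -11, a_5 = -25, a_6 = -3.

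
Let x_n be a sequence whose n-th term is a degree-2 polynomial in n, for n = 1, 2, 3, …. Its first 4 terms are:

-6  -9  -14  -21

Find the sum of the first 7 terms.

1st diffs: -3, -5, -7.
2nd diffs: -2, -2 (constant).
Newton forward-difference form: x_n = -6 + (-3)·C(n-1,1) + (-2)·C(n-1,2).
Continuing: -30, -41, -54.
Summing n = 1..7 (7 terms) gives -175.

-175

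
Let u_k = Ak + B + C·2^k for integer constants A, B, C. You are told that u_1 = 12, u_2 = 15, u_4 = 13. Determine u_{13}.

Plug in k = 1, 2, 4: A + B + 2C = 12; 2A + B + 4C = 15; 4A + B + 16C = 13.
Subtracting the first from the second: A + 2C = 3.
Subtracting the second from the third: 2A + 12C = -2.
Solving: C = -1, A = 5, then B = 9.
So u_k = 5·k + 9 + (-1)·2^k; at k=13 this is -8118.

-8118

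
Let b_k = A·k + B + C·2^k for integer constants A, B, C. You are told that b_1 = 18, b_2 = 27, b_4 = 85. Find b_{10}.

Write the equations: A + B + 2C = 18; 2A + B + 4C = 27; 4A + B + 16C = 85.
Subtracting the first from the second: A + 2C = 9.
Subtracting the second from the third: 2A + 12C = 58.
Solving: C = 5, A = -1, then B = 9.
So b_k = -1·k + 9 + 5·2^k; at k=10 this is 5119.

5119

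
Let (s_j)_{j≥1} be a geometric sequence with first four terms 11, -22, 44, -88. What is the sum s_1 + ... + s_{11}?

Common ratio r = -2.
s_j = 11·(-2)^(j-1).
S = 11·((-2)^11 - 1)/(-2 - 1) = 11·(-2048 - 1)/(-3) = 7513.

7513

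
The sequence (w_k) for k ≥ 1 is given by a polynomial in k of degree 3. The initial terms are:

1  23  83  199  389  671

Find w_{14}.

8399

1st diffs: 22, 60, 116, 190, 282.
2nd diffs: 38, 56, 74, 92.
3rd diffs: 18, 18, 18 (constant).
So w_k = 3k^3 + k^2 - 2k - 1.
Evaluating at k = 14 gives w_{14} = 8399.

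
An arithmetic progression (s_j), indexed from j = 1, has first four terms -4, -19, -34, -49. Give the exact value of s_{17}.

Common difference d = -15.
s_j = -4 + (j - 1)·(-15).
s_{17} = -4 + 16·(-15) = -244.

-244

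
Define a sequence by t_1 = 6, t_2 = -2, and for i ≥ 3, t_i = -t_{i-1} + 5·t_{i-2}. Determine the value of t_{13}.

625782

Compute successive terms:
t_3 = 32; t_4 = -42; t_5 = 202; …; t_{10} = -28002; t_{11} = 80962; t_{12} = -220972; t_{13} = 625782.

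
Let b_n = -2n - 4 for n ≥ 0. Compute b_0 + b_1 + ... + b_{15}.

-304

Over n = 0..15: Σn = 120.
Total = (-2)·120 + (-4)·16 = -304.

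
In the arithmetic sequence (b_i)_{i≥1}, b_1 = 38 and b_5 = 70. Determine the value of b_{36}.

Common difference d = (70 - 38) / (5 - 1) = 8.
b_i = 38 + (i - 1)·8.
b_{36} = 38 + 35·8 = 318.

318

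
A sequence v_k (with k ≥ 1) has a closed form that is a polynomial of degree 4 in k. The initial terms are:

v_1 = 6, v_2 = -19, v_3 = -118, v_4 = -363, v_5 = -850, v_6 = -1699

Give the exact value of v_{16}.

1st diffs: -25, -99, -245, -487, -849.
2nd diffs: -74, -146, -242, -362.
3rd diffs: -72, -96, -120.
4th diffs: -24, -24 (constant).
Newton forward-difference form: v_k = 6 + (-25)·C(k-1,1) + (-74)·C(k-1,2) + (-72)·C(k-1,3) + (-24)·C(k-1,4).
At k = 16: k-1 = 15, so v_{16} = 6 - 375 - 7770 - 32760 - 32760 = -73659.

-73659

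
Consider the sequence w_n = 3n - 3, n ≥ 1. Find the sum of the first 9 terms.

Over n = 1..9: Σn = 45.
Total = (3)·45 + (-3)·9 = 108.

108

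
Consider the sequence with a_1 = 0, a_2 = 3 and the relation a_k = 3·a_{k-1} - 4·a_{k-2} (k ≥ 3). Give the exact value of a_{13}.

6345

a_3 = 9  a_4 = 15  a_5 = 9  …  a_{10} = 255  a_{11} = 1881  a_{12} = 4623  a_{13} = 6345.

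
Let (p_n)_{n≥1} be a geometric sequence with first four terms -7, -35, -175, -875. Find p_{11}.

-68359375

Common ratio r = 5.
p_n = (-7)·5^(n-1).
p_{11} = (-7)·5^10 = -68359375.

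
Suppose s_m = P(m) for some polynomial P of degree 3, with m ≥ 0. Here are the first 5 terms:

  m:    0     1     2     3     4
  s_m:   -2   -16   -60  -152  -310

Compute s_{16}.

-13906

1st diffs: -14, -44, -92, -158.
2nd diffs: -30, -48, -66.
3rd diffs: -18, -18 (constant).
So s_m = -3m^3 - 6m^2 - 5m - 2.
Evaluating at m = 16 gives s_{16} = -13906.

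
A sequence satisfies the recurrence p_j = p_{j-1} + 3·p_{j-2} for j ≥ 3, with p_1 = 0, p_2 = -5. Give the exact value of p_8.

-485

Applying the relation repeatedly:
p_3 = -5;  p_4 = -20;  p_5 = -35;  p_6 = -95;  p_7 = -200;  p_8 = -485.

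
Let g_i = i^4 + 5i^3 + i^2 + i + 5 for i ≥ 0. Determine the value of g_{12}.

29537

g_{12} = 1·12^4 + 5·12^3 + 1·12^2 + 1·12 + 5 = 29537.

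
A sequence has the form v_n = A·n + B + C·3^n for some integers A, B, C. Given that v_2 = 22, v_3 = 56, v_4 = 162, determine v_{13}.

The three given values yield: 2A + B + 9C = 22; 3A + B + 27C = 56; 4A + B + 81C = 162.
Subtracting the first from the second: A + 18C = 34.
Subtracting the second from the third: A + 54C = 106.
Solving: C = 2, A = -2, then B = 8.
Hence v_{13} = -2·13 + 8 + 2·1594323 = 3188628.

3188628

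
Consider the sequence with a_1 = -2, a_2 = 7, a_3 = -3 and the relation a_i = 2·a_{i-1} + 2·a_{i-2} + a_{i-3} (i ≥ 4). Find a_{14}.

147895

Applying the relation repeatedly:
a_4 = 6; a_5 = 13; a_6 = 35; …; a_{11} = 6517; a_{12} = 18451; a_{13} = 52238; a_{14} = 147895.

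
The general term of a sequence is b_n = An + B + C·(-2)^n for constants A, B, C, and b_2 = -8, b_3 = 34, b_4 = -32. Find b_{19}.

1572970

Plug in n = 2, 3, 4: 2A + B + 4C = -8; 3A + B - 8C = 34; 4A + B + 16C = -32.
Subtracting the first from the second: A - 12C = 42.
Subtracting the second from the third: A + 24C = -66.
Solving: C = -3, A = 6, then B = -8.
So b_n = 6·n + (-8) + (-3)·(-2)^n; at n=19 this is 1572970.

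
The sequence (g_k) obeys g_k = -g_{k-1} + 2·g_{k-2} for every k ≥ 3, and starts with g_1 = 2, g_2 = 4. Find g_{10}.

Iterate the recurrence:
g_3 = 0, g_4 = 8, g_5 = -8, g_6 = 24, g_7 = -40, g_8 = 88, g_9 = -168, g_{10} = 344.
(Characteristic roots are 1 and -2.)

344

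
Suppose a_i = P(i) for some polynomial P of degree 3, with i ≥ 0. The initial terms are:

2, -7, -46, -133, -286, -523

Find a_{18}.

-19438

1st diffs: -9, -39, -87, -153, -237.
2nd diffs: -30, -48, -66, -84.
3rd diffs: -18, -18, -18 (constant).
So a_i = -3i^3 - 6i^2 + 2.
Evaluating at i = 18 gives a_{18} = -19438.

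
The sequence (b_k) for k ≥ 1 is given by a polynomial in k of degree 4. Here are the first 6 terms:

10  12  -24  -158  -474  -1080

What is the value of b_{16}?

1st diffs: 2, -36, -134, -316, -606.
2nd diffs: -38, -98, -182, -290.
3rd diffs: -60, -84, -108.
4th diffs: -24, -24 (constant).
Newton forward-difference form: b_k = 10 + 2·C(k-1,1) + (-38)·C(k-1,2) + (-60)·C(k-1,3) + (-24)·C(k-1,4).
At k = 16: k-1 = 15, so b_{16} = 10 + 30 - 3990 - 27300 - 32760 = -64010.

-64010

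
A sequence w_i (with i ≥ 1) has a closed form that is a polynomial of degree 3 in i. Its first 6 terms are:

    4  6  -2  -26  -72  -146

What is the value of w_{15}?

-3062

1st diffs: 2, -8, -24, -46, -74.
2nd diffs: -10, -16, -22, -28.
3rd diffs: -6, -6, -6 (constant).
Newton forward-difference form: w_i = 4 + 2·C(i-1,1) + (-10)·C(i-1,2) + (-6)·C(i-1,3).
At i = 15: i-1 = 14, so w_{15} = 4 + 28 - 910 - 2184 = -3062.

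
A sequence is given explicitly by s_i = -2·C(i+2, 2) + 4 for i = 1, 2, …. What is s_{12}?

-178

C(14, 2) = 91, so s_{12} = -178.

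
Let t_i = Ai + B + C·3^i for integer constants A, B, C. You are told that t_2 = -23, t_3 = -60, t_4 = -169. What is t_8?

Write the equations: 2A + B + 9C = -23; 3A + B + 27C = -60; 4A + B + 81C = -169.
Subtracting the first from the second: A + 18C = -37.
Subtracting the second from the third: A + 54C = -109.
Solving: C = -2, A = -1, then B = -3.
Therefore t_8 = -8 + (-3) + (-2)·6561 = -13133.

-13133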